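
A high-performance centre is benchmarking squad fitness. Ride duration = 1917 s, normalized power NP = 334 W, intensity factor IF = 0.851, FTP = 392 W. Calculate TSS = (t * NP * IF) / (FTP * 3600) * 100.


Numerator = 1917 * 334 * 0.851 = 544876.578
Denominator = 392 * 3600 = 1411200
TSS = 544876.578 / 1411200 * 100
= 38.61

38.61 TSS


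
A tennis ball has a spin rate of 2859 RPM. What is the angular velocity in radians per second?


Convert RPM to rad/s: multiply by 2*pi and divide by 60
omega = 2859 * 2 * pi / 60
= 299.394 rad/s

299.394 rad/s


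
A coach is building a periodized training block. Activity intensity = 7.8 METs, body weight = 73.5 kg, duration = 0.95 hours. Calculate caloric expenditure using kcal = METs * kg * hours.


kcal = 7.8 * 73.5 * 0.95
= 573.3 * 0.95
= 544.64 kcal

544.64 kcal


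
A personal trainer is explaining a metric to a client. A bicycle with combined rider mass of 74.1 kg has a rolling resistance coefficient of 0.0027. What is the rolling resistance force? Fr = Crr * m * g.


Fr = 0.0027 * 74.1 * 9.81
= 0.20007 * 9.81
= 1.963 N

1.963 N


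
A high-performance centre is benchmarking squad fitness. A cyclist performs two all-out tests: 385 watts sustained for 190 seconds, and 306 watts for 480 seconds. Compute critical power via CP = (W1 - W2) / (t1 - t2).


W1 = P1 * t1 = 385 * 190 = 73150 J
W2 = P2 * t2 = 306 * 480 = 146880 J
CP = (73150 - 146880) / (190 - 480)
= 254.24 W

254.24 W


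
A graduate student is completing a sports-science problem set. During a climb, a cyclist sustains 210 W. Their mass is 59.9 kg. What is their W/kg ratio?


Power-to-weight = 210 W / 59.9 kg
= 3.506 W/kg

3.506 W/kg


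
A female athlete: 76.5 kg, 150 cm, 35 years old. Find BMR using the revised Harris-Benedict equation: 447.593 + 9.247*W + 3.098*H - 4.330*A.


Intercept = 447.593
Weight contribution = 9.247 * 76.5 = 707.3955
Height contribution = 3.098 * 150 = 464.7
Age contribution = 4.33 * 35 = 151.55
BMR = 447.593 + 707.3955 + 464.7 - 151.55
= 1468.14 kcal/day

1468.14 kcal/day


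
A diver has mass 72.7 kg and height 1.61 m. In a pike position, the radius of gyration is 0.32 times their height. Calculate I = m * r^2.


r = 0.32 * 1.61 = 0.5152 m
I = m * r^2 = 72.7 * 0.265431 = 19.297 kg*m^2

19.297 kg*m^2


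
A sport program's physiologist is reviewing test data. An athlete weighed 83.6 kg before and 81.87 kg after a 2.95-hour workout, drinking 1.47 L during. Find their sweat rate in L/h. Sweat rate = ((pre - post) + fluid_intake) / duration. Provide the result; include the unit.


Body mass change = 1.73 kg
Total sweat loss = 1.73 + 1.47 = 3.2 L
Rate = 3.2 / 2.95 = 1.085 L/h

1.085 L/h


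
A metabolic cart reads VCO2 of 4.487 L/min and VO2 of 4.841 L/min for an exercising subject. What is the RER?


RER = VCO2 / VO2 = 4.487 / 4.841 = 0.9269

0.9269


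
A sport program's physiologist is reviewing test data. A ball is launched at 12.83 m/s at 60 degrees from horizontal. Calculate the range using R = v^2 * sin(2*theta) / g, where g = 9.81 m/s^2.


sin(2 * 60) = sin(120) = 0.866025
v^2 = 12.83^2 = 164.6089
R = 164.6089 * 0.866025 / 9.81
= 14.532 m

14.532 m


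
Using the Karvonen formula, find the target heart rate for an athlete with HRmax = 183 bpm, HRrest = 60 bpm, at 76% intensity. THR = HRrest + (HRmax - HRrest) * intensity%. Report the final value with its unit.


HRR = 183 - 60 = 123
THR = 60 + 123 * 0.76
= 60 + 93.48
= 153.48 bpm

153.48 bpm


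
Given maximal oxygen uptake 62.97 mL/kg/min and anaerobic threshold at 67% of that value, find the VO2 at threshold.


Percentage as decimal = 0.67
VO2 at AT = 62.97 * 0.67 = 42.19 mL/kg/min

42.19 mL/kg/min


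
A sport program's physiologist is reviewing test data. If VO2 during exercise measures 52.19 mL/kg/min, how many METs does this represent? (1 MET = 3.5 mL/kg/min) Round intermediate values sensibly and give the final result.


METs = VO2 / 3.5 = 52.19 / 3.5 = 14.91

14.91 METs


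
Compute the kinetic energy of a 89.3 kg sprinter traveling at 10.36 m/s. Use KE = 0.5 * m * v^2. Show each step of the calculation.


Velocity squared = 107.3296
KE = 0.5 * 89.3 * 107.3296 = 4792.27 J

4792.27 J


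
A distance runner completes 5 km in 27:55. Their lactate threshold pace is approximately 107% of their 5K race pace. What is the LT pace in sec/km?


Convert to seconds: 27 min 55 s = 1675 s
Pace per km = 1675 / 5 = 335.0 s/km
LT pace = 335.0 * 1.07 = 358.45 s/km

358.45 s/km


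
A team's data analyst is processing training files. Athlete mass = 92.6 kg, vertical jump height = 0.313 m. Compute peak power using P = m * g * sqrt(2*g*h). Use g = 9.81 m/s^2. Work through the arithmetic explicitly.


sqrt(2 * 9.81 * 0.313) = sqrt(6.14106) = 2.478116 m/s
P = 92.6 * 9.81 * 2.478116
= 2251.14 W

2251.14 W


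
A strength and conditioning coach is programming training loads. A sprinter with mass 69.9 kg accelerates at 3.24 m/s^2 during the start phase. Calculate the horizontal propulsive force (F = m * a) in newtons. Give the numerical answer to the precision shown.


F = m * a
= 69.9 * 3.24
= 226.48 N

226.48 N


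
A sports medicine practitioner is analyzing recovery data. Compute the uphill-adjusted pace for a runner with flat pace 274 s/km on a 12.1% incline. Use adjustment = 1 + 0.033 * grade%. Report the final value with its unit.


Adjustment factor = 1 + 0.033 * 12.1 = 1.3993
Grade-adjusted pace = 274 * 1.3993 = 383.41 s/km

383.41 s/km


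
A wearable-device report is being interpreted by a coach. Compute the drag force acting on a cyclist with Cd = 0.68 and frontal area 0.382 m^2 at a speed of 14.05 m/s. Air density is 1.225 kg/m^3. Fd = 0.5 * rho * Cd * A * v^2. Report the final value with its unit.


Step 1: v^2 = 197.4025
Step 2: Fd = 0.5 * 1.225 * 0.68 * 0.382 * 197.4025
= 31.407 N

31.407 N


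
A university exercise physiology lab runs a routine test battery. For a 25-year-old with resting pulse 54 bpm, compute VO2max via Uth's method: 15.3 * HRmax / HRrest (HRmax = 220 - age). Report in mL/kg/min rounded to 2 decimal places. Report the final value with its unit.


Step 1: HRmax = 220 - 25 = 195 bpm
Step 2: Ratio = 195 / 54 = 3.6111
Step 3: VO2max = 15.3 * 3.6111 = 55.25 mL/kg/min

55.25 mL/kg/min


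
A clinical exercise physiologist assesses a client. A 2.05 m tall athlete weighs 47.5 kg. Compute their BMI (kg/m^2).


height^2 = 4.2025 m^2
BMI = 47.5 / 4.2025 = 11.3 kg/m^2

11.3 kg/m^2


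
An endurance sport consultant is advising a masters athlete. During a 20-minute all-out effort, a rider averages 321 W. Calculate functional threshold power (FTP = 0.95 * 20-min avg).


FTP = 0.95 * 321
= 304.95 W

304.95 W


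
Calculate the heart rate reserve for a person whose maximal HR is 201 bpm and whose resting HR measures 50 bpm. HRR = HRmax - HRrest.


HRmax = 201 bpm
HRrest = 50 bpm
HRR = 201 - 50 = 151 bpm

151 bpm


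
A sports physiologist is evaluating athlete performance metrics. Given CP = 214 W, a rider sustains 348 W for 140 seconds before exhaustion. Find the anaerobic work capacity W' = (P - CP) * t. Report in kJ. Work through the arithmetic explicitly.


Excess power = 348 - 214 = 134 W
Work above CP = 134 * 140 = 18760 J
W' = 18.76 kJ

18.76 kJ


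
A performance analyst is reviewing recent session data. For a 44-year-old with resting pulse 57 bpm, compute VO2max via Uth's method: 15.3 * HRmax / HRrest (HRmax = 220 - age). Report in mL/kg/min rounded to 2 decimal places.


Step 1: HRmax = 220 - 44 = 176 bpm
Step 2: Ratio = 176 / 57 = 3.0877
Step 3: VO2max = 15.3 * 3.0877 = 47.24 mL/kg/min

47.24 mL/kg/min


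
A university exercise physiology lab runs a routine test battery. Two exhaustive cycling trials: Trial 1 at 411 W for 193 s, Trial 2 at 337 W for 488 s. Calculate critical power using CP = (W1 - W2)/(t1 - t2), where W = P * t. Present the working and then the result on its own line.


W1 = 411 * 193 = 79323 J
W2 = 337 * 488 = 164456 J
CP = (79323 - 164456) / (193 - 488)
= -85133 / -295
= 288.59 W

288.59 W


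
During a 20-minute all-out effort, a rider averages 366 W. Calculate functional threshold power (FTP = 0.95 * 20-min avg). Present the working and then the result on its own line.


FTP = 0.95 * 366
= 347.7 W

347.7 W


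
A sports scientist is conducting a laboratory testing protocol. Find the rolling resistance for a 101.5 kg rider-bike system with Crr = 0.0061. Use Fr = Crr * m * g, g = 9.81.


m * g = 101.5 * 9.81 = 995.715 N
Fr = 0.0061 * 995.715 = 6.074 N

6.074 N


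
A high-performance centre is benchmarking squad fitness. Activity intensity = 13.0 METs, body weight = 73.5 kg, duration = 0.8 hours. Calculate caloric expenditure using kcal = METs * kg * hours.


kcal = 13.0 * 73.5 * 0.8
= 955.5 * 0.8
= 764.4 kcal

764.4 kcal


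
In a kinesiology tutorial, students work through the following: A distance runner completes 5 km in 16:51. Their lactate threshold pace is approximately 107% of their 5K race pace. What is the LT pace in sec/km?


Convert to seconds: 16 min 51 s = 1011 s
Pace per km = 1011 / 5 = 202.2 s/km
LT pace = 202.2 * 1.07 = 216.35 s/km

216.35 s/km


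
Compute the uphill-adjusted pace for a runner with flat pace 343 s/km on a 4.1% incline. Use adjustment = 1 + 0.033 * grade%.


Adjustment factor = 1 + 0.033 * 4.1 = 1.1353
Grade-adjusted pace = 343 * 1.1353 = 389.41 s/km

389.41 s/km


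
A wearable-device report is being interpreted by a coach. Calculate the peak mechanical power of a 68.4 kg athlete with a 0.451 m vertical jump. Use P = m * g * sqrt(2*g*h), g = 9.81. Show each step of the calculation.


First, sqrt(2gh) = sqrt(2 * 9.81 * 0.451)
= sqrt(8.84862) = 2.974663 m/s
Power = 68.4 * 9.81 * 2.974663 = 1996.01 W

1996.01 W


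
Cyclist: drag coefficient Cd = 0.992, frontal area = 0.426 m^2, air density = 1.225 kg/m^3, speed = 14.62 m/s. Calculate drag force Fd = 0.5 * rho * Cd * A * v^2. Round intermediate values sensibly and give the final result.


v^2 = 14.62^2 = 213.7444
Fd = 0.5 * 1.225 * 0.992 * 0.426 * 213.7444
= 55.325 N

55.325 N


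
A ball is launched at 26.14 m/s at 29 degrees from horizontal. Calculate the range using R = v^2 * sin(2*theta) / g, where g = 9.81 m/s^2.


sin(2 * 29) = sin(58) = 0.848048
v^2 = 26.14^2 = 683.2996
R = 683.2996 * 0.848048 / 9.81
= 59.069 m

59.069 m


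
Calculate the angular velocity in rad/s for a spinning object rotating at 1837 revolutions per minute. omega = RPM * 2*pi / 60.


omega = RPM * 2*pi / 60
= 1837 * 6.28318531 / 60
= 192.37 rad/s

192.37 rad/s


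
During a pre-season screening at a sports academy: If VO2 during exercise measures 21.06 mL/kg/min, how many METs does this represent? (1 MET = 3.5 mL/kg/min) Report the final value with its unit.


METs = VO2 / 3.5 = 21.06 / 3.5 = 6.02

6.02 METs


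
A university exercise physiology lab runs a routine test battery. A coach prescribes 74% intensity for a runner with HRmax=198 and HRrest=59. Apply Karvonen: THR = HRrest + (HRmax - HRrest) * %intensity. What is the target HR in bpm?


Heart rate reserve = 198 - 59 = 139
Intensity fraction = 74 / 100 = 0.74
THR = 59 + 139 * 0.74 = 161.86 bpm

161.86 bpm


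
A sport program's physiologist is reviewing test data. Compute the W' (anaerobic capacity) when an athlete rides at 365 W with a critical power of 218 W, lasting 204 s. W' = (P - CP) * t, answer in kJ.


Above-CP power = 147 W
Duration = 204 s
W' = 147 * 204 = 29988 J
Convert: 29988 / 1000 = 29.988 kJ

29.988 kJ


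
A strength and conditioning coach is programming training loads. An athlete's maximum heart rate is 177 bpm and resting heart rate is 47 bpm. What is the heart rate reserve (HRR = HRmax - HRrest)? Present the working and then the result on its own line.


HRR = HRmax - HRrest
= 177 - 47
= 130 bpm

130 bpm


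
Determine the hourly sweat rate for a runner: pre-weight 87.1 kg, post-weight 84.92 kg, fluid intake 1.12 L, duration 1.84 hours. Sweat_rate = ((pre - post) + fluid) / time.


Mass lost = 87.1 - 84.92 = 2.18 kg
Add fluid consumed: 2.18 + 1.12 = 3.3 L total sweat
Sweat rate = 3.3 / 1.84 = 1.793 L/h

1.793 L/h


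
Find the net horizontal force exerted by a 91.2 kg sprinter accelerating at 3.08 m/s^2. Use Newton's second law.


Newton's second law: F = m * a
F = 91.2 * 3.08 = 280.9 N

280.9 N


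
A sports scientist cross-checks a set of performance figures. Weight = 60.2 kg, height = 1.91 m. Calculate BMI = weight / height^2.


height^2 = 1.91^2 = 3.6481
BMI = 60.2 / 3.6481 = 16.5 kg/m^2

16.5 kg/m^2


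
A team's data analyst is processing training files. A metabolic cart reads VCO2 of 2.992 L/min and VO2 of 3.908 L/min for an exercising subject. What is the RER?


RER = VCO2 / VO2 = 2.992 / 3.908 = 0.7656

0.7656


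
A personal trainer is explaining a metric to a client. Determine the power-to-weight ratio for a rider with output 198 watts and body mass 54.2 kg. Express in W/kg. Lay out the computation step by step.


P/W = 198 / 54.2 = 3.653 W/kg

3.653 W/kg


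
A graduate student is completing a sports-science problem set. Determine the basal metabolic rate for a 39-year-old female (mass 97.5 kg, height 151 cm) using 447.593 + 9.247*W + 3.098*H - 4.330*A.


BMR = 447.593 + 9.247*97.5 + 3.098*151 - 4.330*39
= 1648.1 kcal/day

1648.1 kcal/day


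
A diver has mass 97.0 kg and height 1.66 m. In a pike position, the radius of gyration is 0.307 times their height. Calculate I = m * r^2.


r = 0.307 * 1.66 = 0.50962 m
I = m * r^2 = 97.0 * 0.259713 = 25.192 kg*m^2

25.192 kg*m^2


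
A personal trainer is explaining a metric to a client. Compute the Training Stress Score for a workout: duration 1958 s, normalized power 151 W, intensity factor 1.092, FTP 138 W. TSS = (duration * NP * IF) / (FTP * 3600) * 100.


Product = 1958 * 151 * 1.092 = 322858.536
Base = 138 * 3600 = 496800
TSS = 322858.536 / 496800 * 100 = 64.99

64.99 TSS


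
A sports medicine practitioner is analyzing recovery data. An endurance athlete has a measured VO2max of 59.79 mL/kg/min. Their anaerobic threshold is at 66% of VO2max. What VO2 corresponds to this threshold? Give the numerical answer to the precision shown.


Anaerobic threshold VO2 = VO2max * 66%
= 59.79 * 0.66
= 39.46 mL/kg/min

39.46 mL/kg/min


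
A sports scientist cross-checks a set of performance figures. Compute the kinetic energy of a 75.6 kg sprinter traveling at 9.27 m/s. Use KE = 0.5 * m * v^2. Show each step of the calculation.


Velocity squared = 85.9329
KE = 0.5 * 75.6 * 85.9329 = 3248.26 J

3248.26 J


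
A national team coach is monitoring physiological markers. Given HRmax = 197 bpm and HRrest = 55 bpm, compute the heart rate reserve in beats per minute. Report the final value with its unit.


Heart rate reserve = maximum HR minus resting HR
HRR = 197 - 55 = 142 bpm

142 bpm


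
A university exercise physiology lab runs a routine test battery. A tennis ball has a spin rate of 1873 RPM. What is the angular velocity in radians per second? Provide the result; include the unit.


Convert RPM to rad/s: multiply by 2*pi and divide by 60
omega = 1873 * 2 * pi / 60
= 196.14 rad/s

196.14 rad/s


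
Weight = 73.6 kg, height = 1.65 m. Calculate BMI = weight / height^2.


height^2 = 1.65^2 = 2.7225
BMI = 73.6 / 2.7225 = 27.03 kg/m^2

27.03 kg/m^2


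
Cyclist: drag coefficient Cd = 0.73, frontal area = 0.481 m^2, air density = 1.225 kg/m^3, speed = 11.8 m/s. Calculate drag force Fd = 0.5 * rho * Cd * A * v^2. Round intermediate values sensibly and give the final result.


v^2 = 11.8^2 = 139.24
Fd = 0.5 * 1.225 * 0.73 * 0.481 * 139.24
= 29.946 N

29.946 N


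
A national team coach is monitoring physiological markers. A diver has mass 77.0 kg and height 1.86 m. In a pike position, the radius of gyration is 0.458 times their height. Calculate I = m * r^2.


r = 0.458 * 1.86 = 0.85188 m
I = m * r^2 = 77.0 * 0.7257 = 55.879 kg*m^2

55.879 kg*m^2


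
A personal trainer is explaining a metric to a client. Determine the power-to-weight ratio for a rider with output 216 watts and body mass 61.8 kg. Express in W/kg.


P/W = 216 / 61.8 = 3.495 W/kg

3.495 W/kg


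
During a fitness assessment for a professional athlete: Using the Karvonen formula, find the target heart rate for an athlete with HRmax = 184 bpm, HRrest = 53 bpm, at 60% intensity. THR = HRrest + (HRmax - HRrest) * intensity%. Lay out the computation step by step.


HRR = 184 - 53 = 131
THR = 53 + 131 * 0.6
= 53 + 78.6
= 131.6 bpm

131.6 bpm


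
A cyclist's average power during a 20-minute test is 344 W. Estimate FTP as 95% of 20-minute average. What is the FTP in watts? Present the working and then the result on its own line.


FTP = 20-min power * 0.95
= 344 * 0.95
= 326.8 W

326.8 W


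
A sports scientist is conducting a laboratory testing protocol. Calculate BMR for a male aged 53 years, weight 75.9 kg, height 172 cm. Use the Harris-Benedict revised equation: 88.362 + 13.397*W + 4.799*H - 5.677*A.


Substituting values:
W term = 13.397 * 75.9 = 1016.8323
H term = 4.799 * 172 = 825.428
A term = 5.677 * 53 = 300.881
BMR = 1629.74 kcal/day

1629.74 kcal/day


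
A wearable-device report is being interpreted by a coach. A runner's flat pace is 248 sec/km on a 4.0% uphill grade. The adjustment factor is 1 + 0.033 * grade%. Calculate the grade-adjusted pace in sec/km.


Factor = 1 + 0.033 * 4.0 = 1.132
Adjusted pace = 248 * 1.132
= 280.74 sec/km

280.74 s/km


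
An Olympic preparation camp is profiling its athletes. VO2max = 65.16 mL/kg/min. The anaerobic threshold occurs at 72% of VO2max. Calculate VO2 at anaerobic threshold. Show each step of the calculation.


AT fraction = 72 / 100 = 0.72
AT VO2 = 65.16 * 0.72
= 46.92 mL/kg/min

46.92 mL/kg/min


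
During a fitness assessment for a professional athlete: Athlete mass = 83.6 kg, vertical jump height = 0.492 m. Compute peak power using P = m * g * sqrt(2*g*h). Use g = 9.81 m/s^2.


sqrt(2 * 9.81 * 0.492) = sqrt(9.65304) = 3.106934 m/s
P = 83.6 * 9.81 * 3.106934
= 2548.05 W

2548.05 W


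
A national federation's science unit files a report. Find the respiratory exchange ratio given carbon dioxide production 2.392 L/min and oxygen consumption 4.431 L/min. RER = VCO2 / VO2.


VCO2 = 2.392 L/min
VO2 = 4.431 L/min
RER = 2.392 / 4.431 = 0.5398

0.5398


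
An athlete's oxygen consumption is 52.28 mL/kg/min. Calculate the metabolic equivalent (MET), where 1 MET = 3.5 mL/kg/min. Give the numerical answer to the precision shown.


MET = VO2 / 3.5
= 52.28 / 3.5
= 14.94 METs

14.94 METs


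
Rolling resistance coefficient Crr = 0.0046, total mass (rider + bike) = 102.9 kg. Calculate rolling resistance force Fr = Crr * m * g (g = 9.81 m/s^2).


Fr = Crr * m * g
= 0.0046 * 102.9 * 9.81
= 4.643 N

4.643 N


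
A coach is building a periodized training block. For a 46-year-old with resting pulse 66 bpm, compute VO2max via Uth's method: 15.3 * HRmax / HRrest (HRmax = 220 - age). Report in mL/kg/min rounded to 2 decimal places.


Step 1: HRmax = 220 - 46 = 174 bpm
Step 2: Ratio = 174 / 66 = 2.6364
Step 3: VO2max = 15.3 * 2.6364 = 40.34 mL/kg/min

40.34 mL/kg/min


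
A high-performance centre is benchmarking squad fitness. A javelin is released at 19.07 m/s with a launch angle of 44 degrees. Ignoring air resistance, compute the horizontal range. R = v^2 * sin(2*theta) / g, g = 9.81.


Launch speed squared = 363.6649
sin(2 * 44 deg) = 0.999391
Range = 363.6649 * 0.999391 / 9.81
= 37.048 m

37.048 m


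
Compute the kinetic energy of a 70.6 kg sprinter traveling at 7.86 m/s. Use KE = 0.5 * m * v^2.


Velocity squared = 61.7796
KE = 0.5 * 70.6 * 61.7796 = 2180.82 J

2180.82 J


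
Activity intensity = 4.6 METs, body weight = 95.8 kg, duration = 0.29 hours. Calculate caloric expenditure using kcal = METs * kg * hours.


kcal = 4.6 * 95.8 * 0.29
= 440.68 * 0.29
= 127.8 kcal

127.8 kcal


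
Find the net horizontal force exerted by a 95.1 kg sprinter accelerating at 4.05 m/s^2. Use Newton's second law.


Newton's second law: F = m * a
F = 95.1 * 4.05 = 385.16 N

385.16 N


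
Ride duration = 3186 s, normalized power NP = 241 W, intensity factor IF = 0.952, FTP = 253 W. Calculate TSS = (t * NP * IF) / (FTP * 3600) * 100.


Numerator = 3186 * 241 * 0.952 = 730970.352
Denominator = 253 * 3600 = 910800
TSS = 730970.352 / 910800 * 100
= 80.26

80.26 TSS


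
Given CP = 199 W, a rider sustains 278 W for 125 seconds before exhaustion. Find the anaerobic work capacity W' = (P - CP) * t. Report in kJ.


Excess power = 278 - 199 = 79 W
Work above CP = 79 * 125 = 9875 J
W' = 9.875 kJ

9.875 kJ


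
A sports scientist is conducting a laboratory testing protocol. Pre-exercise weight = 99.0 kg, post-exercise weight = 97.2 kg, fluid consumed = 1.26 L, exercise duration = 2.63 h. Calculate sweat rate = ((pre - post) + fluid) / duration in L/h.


Weight loss = 99.0 - 97.2 = 1.8 kg (approx L)
Total sweat = 1.8 + 1.26 = 3.06 L
Sweat rate = 3.06 / 2.63 = 1.163 L/h

1.163 L/h


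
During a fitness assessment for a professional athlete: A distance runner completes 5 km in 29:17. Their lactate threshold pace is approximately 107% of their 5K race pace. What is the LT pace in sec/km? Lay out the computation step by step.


Convert to seconds: 29 min 17 s = 1757 s
Pace per km = 1757 / 5 = 351.4 s/km
LT pace = 351.4 * 1.07 = 376.0 s/km

376.0 s/km


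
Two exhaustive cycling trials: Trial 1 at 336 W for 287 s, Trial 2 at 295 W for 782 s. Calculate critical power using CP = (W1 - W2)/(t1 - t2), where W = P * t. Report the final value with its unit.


W1 = 336 * 287 = 96432 J
W2 = 295 * 782 = 230690 J
CP = (96432 - 230690) / (287 - 782)
= -134258 / -495
= 271.23 W

271.23 W


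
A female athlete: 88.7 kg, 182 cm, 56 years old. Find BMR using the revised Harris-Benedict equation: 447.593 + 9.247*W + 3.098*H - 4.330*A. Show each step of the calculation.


Intercept = 447.593
Weight contribution = 9.247 * 88.7 = 820.2089
Height contribution = 3.098 * 182 = 563.836
Age contribution = 4.33 * 56 = 242.48
BMR = 447.593 + 820.2089 + 563.836 - 242.48
= 1589.16 kcal/day

1589.16 kcal/day


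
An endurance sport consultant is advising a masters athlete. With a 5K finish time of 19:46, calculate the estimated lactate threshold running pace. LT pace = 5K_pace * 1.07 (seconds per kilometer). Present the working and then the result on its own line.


Race duration = 1186 s for 5 km
Average pace = 1186 / 5 = 237.2 s/km
LT pace = 237.2 * 1.07
= 253.8 s/km

253.8 s/km


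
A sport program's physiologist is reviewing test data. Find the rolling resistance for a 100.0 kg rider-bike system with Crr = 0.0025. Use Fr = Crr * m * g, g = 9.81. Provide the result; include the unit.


m * g = 100.0 * 9.81 = 981.0 N
Fr = 0.0025 * 981.0 = 2.453 N

2.453 N


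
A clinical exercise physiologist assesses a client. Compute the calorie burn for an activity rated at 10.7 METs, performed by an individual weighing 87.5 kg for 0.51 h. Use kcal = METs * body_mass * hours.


Product of METs and mass = 10.7 * 87.5 = 936.25
Total kcal = 936.25 * 0.51 = 477.49 kcal

477.49 kcal


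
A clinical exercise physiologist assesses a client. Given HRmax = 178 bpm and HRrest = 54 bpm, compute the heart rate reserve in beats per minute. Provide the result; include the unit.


Heart rate reserve = maximum HR minus resting HR
HRR = 178 - 54 = 124 bpm

124 bpm


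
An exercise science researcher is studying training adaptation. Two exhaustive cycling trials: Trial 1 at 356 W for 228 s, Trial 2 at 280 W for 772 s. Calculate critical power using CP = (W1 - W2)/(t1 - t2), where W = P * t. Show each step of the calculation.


W1 = 356 * 228 = 81168 J
W2 = 280 * 772 = 216160 J
CP = (81168 - 216160) / (228 - 772)
= -134992 / -544
= 248.15 W

248.15 W


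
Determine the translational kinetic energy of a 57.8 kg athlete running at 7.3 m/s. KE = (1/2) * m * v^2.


KE = 0.5 * m * v^2
= 0.5 * 57.8 * 7.3^2
= 0.5 * 57.8 * 53.29
= 1540.08 J

1540.08 J


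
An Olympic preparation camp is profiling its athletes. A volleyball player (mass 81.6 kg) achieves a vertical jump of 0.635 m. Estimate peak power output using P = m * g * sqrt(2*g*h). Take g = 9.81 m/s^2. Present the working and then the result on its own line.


2 * g * h = 2 * 9.81 * 0.635 = 12.4587
sqrt(12.4587) = 3.529688 m/s
P = 81.6 * 9.81 * 3.529688 = 2825.5 W

2825.5 W


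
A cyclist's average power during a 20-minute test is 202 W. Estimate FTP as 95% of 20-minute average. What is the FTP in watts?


FTP = 20-min power * 0.95
= 202 * 0.95
= 191.9 W

191.9 W


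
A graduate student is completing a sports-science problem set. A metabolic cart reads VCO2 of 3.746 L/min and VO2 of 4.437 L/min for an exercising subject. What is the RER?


RER = VCO2 / VO2 = 3.746 / 4.437 = 0.8443

0.8443


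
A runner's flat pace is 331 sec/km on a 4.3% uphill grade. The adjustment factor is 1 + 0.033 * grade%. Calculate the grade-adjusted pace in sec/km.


Factor = 1 + 0.033 * 4.3 = 1.1419
Adjusted pace = 331 * 1.1419
= 377.97 sec/km

377.97 s/km


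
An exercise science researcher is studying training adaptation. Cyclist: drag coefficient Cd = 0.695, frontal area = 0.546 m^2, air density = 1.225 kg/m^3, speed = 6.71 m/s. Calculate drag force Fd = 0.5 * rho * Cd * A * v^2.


v^2 = 6.71^2 = 45.0241
Fd = 0.5 * 1.225 * 0.695 * 0.546 * 45.0241
= 10.465 N

10.465 N


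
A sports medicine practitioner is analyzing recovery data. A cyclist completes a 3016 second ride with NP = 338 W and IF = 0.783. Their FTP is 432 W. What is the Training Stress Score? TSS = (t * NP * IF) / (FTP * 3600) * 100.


t * NP * IF = 3016 * 338 * 0.783 = 798196.464
FTP * 3600 = 1555200
TSS = (798196.464 / 1555200) * 100 = 51.32

51.32 TSS


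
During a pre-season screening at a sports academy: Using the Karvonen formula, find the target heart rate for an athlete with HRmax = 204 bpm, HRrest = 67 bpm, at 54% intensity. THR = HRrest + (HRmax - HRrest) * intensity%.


HRR = 204 - 67 = 137
THR = 67 + 137 * 0.54
= 67 + 73.98
= 140.98 bpm

140.98 bpm


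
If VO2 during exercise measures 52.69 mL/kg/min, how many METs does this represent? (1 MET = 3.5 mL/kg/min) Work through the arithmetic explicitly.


METs = VO2 / 3.5 = 52.69 / 3.5 = 15.05

15.05 METs


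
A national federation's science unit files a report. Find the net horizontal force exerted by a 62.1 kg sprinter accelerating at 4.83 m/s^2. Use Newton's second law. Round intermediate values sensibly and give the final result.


Newton's second law: F = m * a
F = 62.1 * 4.83 = 299.94 N

299.94 N


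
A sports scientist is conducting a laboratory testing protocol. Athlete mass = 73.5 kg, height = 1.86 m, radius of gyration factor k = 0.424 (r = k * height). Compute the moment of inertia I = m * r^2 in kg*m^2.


r = k * height = 0.424 * 1.86 = 0.78864 m
r^2 = 0.78864^2 = 0.621953
I = 73.5 * 0.621953 = 45.714 kg*m^2

45.714 kg*m^2


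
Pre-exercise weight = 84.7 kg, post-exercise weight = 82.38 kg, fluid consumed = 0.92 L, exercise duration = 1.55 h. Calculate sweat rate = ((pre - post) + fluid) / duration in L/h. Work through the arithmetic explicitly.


Weight loss = 84.7 - 82.38 = 2.32 kg (approx L)
Total sweat = 2.32 + 0.92 = 3.24 L
Sweat rate = 3.24 / 1.55 = 2.09 L/h

2.09 L/h


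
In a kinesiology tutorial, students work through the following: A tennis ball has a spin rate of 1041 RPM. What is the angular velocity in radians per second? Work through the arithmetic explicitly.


Convert RPM to rad/s: multiply by 2*pi and divide by 60
omega = 1041 * 2 * pi / 60
= 109.013 rad/s

109.013 rad/s


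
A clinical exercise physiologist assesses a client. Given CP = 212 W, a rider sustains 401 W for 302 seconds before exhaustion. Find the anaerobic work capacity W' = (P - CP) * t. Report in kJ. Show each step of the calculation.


Excess power = 401 - 212 = 189 W
Work above CP = 189 * 302 = 57078 J
W' = 57.078 kJ

57.078 kJ


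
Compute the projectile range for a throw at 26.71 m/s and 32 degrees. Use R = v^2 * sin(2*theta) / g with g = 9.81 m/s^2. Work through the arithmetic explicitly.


Two times the angle = 64 degrees
sin(64) = 0.898794
R = 713.4241 * 0.898794 / 9.81 = 65.364 m

65.364 m


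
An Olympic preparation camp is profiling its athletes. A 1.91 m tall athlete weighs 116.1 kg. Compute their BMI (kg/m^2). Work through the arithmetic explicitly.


height^2 = 3.6481 m^2
BMI = 116.1 / 3.6481 = 31.82 kg/m^2

31.82 kg/m^2


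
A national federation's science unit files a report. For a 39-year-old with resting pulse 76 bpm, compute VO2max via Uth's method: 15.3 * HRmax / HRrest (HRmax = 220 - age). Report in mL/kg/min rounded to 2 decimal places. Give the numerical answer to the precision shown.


Step 1: HRmax = 220 - 39 = 181 bpm
Step 2: Ratio = 181 / 76 = 2.3816
Step 3: VO2max = 15.3 * 2.3816 = 36.44 mL/kg/min

36.44 mL/kg/min


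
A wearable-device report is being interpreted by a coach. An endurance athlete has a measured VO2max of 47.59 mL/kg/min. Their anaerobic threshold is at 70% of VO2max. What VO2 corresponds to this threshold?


Anaerobic threshold VO2 = VO2max * 70%
= 47.59 * 0.7
= 33.31 mL/kg/min

33.31 mL/kg/min


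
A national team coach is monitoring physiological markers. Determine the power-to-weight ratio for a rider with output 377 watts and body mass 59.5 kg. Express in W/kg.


P/W = 377 / 59.5 = 6.336 W/kg

6.336 W/kg


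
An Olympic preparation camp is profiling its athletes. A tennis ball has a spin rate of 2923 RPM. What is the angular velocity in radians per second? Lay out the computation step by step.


Convert RPM to rad/s: multiply by 2*pi and divide by 60
omega = 2923 * 2 * pi / 60
= 306.096 rad/s

306.096 rad/s


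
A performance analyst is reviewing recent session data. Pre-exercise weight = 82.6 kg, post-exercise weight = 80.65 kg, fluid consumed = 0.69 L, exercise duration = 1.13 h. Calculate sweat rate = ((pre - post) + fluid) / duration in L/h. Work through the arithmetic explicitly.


Weight loss = 82.6 - 80.65 = 1.95 kg (approx L)
Total sweat = 1.95 + 0.69 = 2.64 L
Sweat rate = 2.64 / 1.13 = 2.336 L/h

2.336 L/h


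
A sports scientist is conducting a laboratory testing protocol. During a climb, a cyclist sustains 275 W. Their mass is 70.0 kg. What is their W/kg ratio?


Power-to-weight = 275 W / 70.0 kg
= 3.929 W/kg

3.929 W/kg


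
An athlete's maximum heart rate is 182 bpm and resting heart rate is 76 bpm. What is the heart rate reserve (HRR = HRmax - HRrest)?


HRR = HRmax - HRrest
= 182 - 76
= 106 bpm

106 bpm


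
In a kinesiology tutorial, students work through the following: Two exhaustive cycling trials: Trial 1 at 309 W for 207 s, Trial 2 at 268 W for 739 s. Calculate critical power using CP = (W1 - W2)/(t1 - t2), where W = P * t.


W1 = 309 * 207 = 63963 J
W2 = 268 * 739 = 198052 J
CP = (63963 - 198052) / (207 - 739)
= -134089 / -532
= 252.05 W

252.05 W


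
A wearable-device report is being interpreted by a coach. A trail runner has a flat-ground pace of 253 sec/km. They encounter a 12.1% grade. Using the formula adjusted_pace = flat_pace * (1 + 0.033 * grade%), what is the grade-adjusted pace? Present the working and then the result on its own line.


Grade factor = 1 + 0.033 * 12.1 = 1.3993
Adjusted = 253 * 1.3993 = 354.02 sec/km

354.02 s/km


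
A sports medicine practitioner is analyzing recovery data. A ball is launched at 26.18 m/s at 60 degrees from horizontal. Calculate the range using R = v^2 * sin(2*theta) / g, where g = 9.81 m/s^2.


sin(2 * 60) = sin(120) = 0.866025
v^2 = 26.18^2 = 685.3924
R = 685.3924 * 0.866025 / 9.81
= 60.506 m

60.506 m


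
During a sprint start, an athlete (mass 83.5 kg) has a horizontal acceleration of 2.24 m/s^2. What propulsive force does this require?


Propulsive force = mass * acceleration
= 83.5 kg * 2.24 m/s^2
= 187.04 N

187.04 N


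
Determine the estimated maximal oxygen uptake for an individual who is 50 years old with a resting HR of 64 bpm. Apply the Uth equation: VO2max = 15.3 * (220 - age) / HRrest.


HRmax = 220 - 50 = 170
VO2max = 15.3 * (170 / 64)
= 15.3 * 2.6563
= 40.64 mL/kg/min

40.64 mL/kg/min


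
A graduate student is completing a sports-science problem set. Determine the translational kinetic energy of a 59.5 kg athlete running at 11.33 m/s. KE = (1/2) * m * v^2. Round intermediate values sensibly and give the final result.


KE = 0.5 * m * v^2
= 0.5 * 59.5 * 11.33^2
= 0.5 * 59.5 * 128.3689
= 3818.97 J

3818.97 J


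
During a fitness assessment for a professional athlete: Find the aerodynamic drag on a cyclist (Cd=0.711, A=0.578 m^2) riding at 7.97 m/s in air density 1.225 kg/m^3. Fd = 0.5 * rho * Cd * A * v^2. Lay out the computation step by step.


Fd = 0.5 * 1.225 * 0.711 * 0.578 * 7.97^2
= 0.5 * 1.225 * 0.711 * 0.578 * 63.5209
= 15.989 N

15.989 N


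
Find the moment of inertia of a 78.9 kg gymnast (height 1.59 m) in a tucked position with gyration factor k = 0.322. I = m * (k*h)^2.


Radius of gyration = 0.322 * 1.59 = 0.51198 m
I = 78.9 * 0.51198^2
= 78.9 * 0.262124
= 20.682 kg*m^2

20.682 kg*m^2


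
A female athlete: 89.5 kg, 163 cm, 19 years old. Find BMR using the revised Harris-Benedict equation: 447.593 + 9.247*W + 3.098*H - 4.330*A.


Intercept = 447.593
Weight contribution = 9.247 * 89.5 = 827.6065
Height contribution = 3.098 * 163 = 504.974
Age contribution = 4.33 * 19 = 82.27
BMR = 447.593 + 827.6065 + 504.974 - 82.27
= 1697.9 kcal/day

1697.9 kcal/day


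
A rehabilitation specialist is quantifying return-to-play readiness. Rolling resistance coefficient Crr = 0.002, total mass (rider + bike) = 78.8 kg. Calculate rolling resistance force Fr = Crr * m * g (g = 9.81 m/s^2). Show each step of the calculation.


Fr = Crr * m * g
= 0.002 * 78.8 * 9.81
= 1.546 N

1.546 N


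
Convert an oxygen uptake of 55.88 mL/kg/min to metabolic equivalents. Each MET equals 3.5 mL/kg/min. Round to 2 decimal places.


One MET = 3.5 mL/kg/min
Number of METs = 55.88 / 3.5
= 15.97 METs

15.97 METs


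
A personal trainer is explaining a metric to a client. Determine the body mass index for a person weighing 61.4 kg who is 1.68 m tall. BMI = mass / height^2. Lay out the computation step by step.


BMI = mass / height^2
= 61.4 / 1.68^2
= 61.4 / 2.8224
= 21.75 kg/m^2

21.75 kg/m^2


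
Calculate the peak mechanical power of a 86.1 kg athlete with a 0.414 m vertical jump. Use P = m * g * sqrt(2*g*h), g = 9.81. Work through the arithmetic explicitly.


First, sqrt(2gh) = sqrt(2 * 9.81 * 0.414)
= sqrt(8.12268) = 2.850032 m/s
Power = 86.1 * 9.81 * 2.850032 = 2407.25 W

2407.25 W


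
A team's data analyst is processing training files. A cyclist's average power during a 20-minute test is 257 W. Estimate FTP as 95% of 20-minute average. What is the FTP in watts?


FTP = 20-min power * 0.95
= 257 * 0.95
= 244.15 W

244.15 W


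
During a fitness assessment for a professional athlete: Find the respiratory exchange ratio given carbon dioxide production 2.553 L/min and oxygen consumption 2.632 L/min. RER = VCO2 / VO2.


VCO2 = 2.553 L/min
VO2 = 2.632 L/min
RER = 2.553 / 2.632 = 0.97

0.97


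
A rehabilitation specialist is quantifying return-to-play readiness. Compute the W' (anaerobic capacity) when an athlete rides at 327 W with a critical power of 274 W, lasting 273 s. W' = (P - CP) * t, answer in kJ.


Above-CP power = 53 W
Duration = 273 s
W' = 53 * 273 = 14469 J
Convert: 14469 / 1000 = 14.469 kJ

14.469 kJ


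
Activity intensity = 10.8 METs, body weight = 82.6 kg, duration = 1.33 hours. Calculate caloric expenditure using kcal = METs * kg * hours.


kcal = 10.8 * 82.6 * 1.33
= 892.08 * 1.33
= 1186.47 kcal

1186.47 kcal


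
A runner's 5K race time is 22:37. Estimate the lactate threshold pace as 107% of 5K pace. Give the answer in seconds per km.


Total race time = 22*60 + 37 = 1357 seconds
5K pace = 1357 / 5 = 271.4 sec/km
LT pace = 271.4 * 1.07 = 290.4 sec/km

290.4 s/km


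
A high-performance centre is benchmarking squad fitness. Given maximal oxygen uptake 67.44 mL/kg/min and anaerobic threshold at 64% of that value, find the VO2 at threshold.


Percentage as decimal = 0.64
VO2 at AT = 67.44 * 0.64 = 43.16 mL/kg/min

43.16 mL/kg/min


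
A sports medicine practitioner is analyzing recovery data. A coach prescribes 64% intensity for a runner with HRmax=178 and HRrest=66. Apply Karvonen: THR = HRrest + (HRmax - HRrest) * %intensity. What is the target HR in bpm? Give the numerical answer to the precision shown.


Heart rate reserve = 178 - 66 = 112
Intensity fraction = 64 / 100 = 0.64
THR = 66 + 112 * 0.64 = 137.68 bpm

137.68 bpm


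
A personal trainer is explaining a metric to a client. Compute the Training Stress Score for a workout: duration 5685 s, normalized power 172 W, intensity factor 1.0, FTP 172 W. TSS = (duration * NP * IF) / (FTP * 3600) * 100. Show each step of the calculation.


Product = 5685 * 172 * 1.0 = 977820.0
Base = 172 * 3600 = 619200
TSS = 977820.0 / 619200 * 100 = 157.92

157.92 TSS


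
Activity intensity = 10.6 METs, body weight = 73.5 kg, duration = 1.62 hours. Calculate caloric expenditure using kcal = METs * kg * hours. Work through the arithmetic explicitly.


kcal = 10.6 * 73.5 * 1.62
= 779.1 * 1.62
= 1262.14 kcal

1262.14 kcal


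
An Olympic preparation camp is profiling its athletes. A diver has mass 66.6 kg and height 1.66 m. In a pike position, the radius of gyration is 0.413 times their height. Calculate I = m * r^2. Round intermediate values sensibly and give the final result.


r = 0.413 * 1.66 = 0.68558 m
I = m * r^2 = 66.6 * 0.47002 = 31.303 kg*m^2

31.303 kg*m^2


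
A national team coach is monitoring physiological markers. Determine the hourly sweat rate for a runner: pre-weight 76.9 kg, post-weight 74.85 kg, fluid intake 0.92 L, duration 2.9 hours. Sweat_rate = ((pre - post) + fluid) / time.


Mass lost = 76.9 - 74.85 = 2.05 kg
Add fluid consumed: 2.05 + 0.92 = 2.97 L total sweat
Sweat rate = 2.97 / 2.9 = 1.024 L/h

1.024 L/h


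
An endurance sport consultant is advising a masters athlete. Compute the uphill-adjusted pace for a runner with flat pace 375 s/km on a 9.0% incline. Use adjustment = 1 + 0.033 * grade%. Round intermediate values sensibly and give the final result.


Adjustment factor = 1 + 0.033 * 9.0 = 1.297
Grade-adjusted pace = 375 * 1.297 = 486.38 s/km

486.38 s/km


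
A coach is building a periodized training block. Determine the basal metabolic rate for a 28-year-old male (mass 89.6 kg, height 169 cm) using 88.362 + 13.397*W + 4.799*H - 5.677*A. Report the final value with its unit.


BMR = 88.362 + 13.397*89.6 + 4.799*169 - 5.677*28
= 1940.81 kcal/day

1940.81 kcal/day


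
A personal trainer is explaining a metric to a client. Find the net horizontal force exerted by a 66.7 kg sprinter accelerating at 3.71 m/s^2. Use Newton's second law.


Newton's second law: F = m * a
F = 66.7 * 3.71 = 247.46 N

247.46 N


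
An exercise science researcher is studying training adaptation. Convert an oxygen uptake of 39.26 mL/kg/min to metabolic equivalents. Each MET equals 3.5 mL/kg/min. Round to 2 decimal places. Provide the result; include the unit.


One MET = 3.5 mL/kg/min
Number of METs = 39.26 / 3.5
= 11.22 METs

11.22 METs


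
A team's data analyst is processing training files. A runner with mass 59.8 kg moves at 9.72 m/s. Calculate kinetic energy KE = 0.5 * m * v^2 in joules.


v^2 = 9.72^2 = 94.4784
KE = 0.5 * 59.8 * 94.4784
= 2824.9 J

2824.9 J


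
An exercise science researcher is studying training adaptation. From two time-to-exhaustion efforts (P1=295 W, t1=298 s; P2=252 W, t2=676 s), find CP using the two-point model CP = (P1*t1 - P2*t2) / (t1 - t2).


Work in trial 1 = 87910 J
Work in trial 2 = 170352 J
Delta work = -82442 J
Delta time = -378 s
CP = -82442 / -378 = 218.1 W

218.1 W
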